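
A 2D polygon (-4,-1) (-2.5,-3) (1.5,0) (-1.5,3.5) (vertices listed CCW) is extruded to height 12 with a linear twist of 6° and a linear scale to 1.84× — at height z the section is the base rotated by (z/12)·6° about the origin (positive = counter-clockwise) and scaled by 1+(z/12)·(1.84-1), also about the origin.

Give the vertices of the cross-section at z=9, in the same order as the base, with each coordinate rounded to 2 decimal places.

t = z/height = 9/12 = 0.75
s = 1 + (scale-1)·z/height = 1 + (1.84-1)·9/12 = 1.630000
θ = twist·z/height = 6°·9/12 = 4.5000° = 0.078540 rad
cos θ = 0.996917, sin θ = 0.078459 (intermediates below are computed at full precision and shown rounded to 5 d.p.)
v1: (-4,-1) → rotate → (-3.90921,-1.31075) → ×s → (-6.37201,-2.13653) → (-6.37,-2.14)
v2: (-2.5,-3) → rotate → (-2.25692,-3.18690) → ×s → (-3.67877,-5.19465) → (-3.68,-5.19)
v3: (1.5,0) → rotate → (1.49538,0.11769) → ×s → (2.43746,0.19183) → (2.44,0.19)
v4: (-1.5,3.5) → rotate → (-1.76998,3.37152) → ×s → (-2.88507,5.49558) → (-2.89,5.50)

Cross-section at z=9: (-6.37,-2.14) (-3.68,-5.19) (2.44,0.19) (-2.89,5.50)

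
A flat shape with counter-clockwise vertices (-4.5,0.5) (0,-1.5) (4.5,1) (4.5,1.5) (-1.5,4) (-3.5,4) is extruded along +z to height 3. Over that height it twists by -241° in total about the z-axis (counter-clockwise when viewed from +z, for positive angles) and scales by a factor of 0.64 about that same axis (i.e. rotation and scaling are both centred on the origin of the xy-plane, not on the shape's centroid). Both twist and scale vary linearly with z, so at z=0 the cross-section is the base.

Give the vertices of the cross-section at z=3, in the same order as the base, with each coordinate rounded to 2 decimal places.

Cross-section at z=3: (1.12,-2.67) (0.84,0.47) (-1.96,2.21) (-2.24,2.05) (-1.77,-2.08) (-1.15,-3.20)

t = z/height = 3/3 = 1
s = 1 + (scale-1)·z/height = 1 + (0.64-1)·3/3 = 0.640000
θ = twist·z/height = -241°·3/3 = -241.0000° = -4.206243 rad
cos θ = -0.484810, sin θ = 0.874620 (intermediates below are computed at full precision and shown rounded to 5 d.p.)
v1: (-4.5,0.5) → rotate → (1.74433,-4.17819) → ×s → (1.11637,-2.67404) → (1.12,-2.67)
v2: (0,-1.5) → rotate → (1.31193,0.72721) → ×s → (0.83963,0.46542) → (0.84,0.47)
v3: (4.5,1) → rotate → (-3.05626,3.45098) → ×s → (-1.95601,2.20863) → (-1.96,2.21)
v4: (4.5,1.5) → rotate → (-3.49357,3.20857) → ×s → (-2.23589,2.05349) → (-2.24,2.05)
v5: (-1.5,4) → rotate → (-2.77126,-3.25117) → ×s → (-1.77361,-2.08075) → (-1.77,-2.08)
v6: (-3.5,4) → rotate → (-1.80165,-5.00041) → ×s → (-1.15305,-3.20026) → (-1.15,-3.20)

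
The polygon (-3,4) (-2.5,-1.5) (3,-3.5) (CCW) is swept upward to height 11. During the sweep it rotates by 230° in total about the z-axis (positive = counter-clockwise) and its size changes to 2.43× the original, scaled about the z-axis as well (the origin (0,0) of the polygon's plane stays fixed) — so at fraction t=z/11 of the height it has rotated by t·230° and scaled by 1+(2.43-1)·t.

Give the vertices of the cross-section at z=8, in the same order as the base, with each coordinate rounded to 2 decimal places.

t = z/height = 8/11 = 0.727273
s = 1 + (scale-1)·z/height = 1 + (2.43-1)·8/11 = 2.040000
θ = twist·z/height = 230°·8/11 = 167.2727° = 2.919460 rad
cos θ = -0.975430, sin θ = 0.220311 (intermediates below are computed at full precision and shown rounded to 5 d.p.)
v1: (-3,4) → rotate → (2.04505,-4.56265) → ×s → (4.17190,-9.30781) → (4.17,-9.31)
v2: (-2.5,-1.5) → rotate → (2.76904,0.91237) → ×s → (5.64884,1.86123) → (5.65,1.86)
v3: (3,-3.5) → rotate → (-2.15520,4.07494) → ×s → (-4.39661,8.31287) → (-4.40,8.31)

Cross-section at z=8: (4.17,-9.31) (5.65,1.86) (-4.40,8.31)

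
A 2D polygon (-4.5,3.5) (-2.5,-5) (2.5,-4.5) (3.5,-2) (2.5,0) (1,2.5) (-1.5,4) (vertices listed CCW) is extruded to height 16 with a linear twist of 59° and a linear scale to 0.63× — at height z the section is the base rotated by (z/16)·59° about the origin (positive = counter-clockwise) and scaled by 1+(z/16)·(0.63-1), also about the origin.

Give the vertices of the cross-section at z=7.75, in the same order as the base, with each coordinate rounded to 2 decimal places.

t = z/height = 7.75/16 = 0.484375
s = 1 + (scale-1)·z/height = 1 + (0.63-1)·7.75/16 = 0.820781
θ = twist·z/height = 59°·7.75/16 = 28.5781° = 0.498782 rad
cos θ = 0.878166, sin θ = 0.478357 (intermediates below are computed at full precision and shown rounded to 5 d.p.)
v1: (-4.5,3.5) → rotate → (-5.62599,0.92098) → ×s → (-4.61771,0.75592) → (-4.62,0.76)
v2: (-2.5,-5) → rotate → (0.19637,-5.58672) → ×s → (0.16118,-4.58547) → (0.16,-4.59)
v3: (2.5,-4.5) → rotate → (4.34802,-2.75585) → ×s → (3.56877,-2.26195) → (3.57,-2.26)
v4: (3.5,-2) → rotate → (4.03029,-0.08208) → ×s → (3.30799,-0.06737) → (3.31,-0.07)
v5: (2.5,0) → rotate → (2.19541,1.19589) → ×s → (1.80195,0.98157) → (1.80,0.98)
v6: (1,2.5) → rotate → (-0.31773,2.67377) → ×s → (-0.26078,2.19458) → (-0.26,2.19)
v7: (-1.5,4) → rotate → (-3.23067,2.79513) → ×s → (-2.65168,2.29419) → (-2.65,2.29)

Cross-section at z=7.75: (-4.62,0.76) (0.16,-4.59) (3.57,-2.26) (3.31,-0.07) (1.80,0.98) (-0.26,2.19) (-2.65,2.29)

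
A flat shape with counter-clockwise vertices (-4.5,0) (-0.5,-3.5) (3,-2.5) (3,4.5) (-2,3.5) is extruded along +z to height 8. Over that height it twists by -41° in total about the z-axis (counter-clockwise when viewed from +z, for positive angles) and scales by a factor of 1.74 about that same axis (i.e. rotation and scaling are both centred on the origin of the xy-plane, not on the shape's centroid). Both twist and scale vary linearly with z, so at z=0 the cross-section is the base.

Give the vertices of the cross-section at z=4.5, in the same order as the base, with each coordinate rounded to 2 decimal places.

Cross-section at z=4.5: (-5.86,2.50) (-2.59,-4.28) (2.52,-4.92) (6.41,4.20) (-0.66,5.67)

t = z/height = 4.5/8 = 0.5625
s = 1 + (scale-1)·z/height = 1 + (1.74-1)·4.5/8 = 1.416250
θ = twist·z/height = -41°·4.5/8 = -23.0625° = -0.402517 rad
cos θ = 0.920078, sin θ = -0.391735 (intermediates below are computed at full precision and shown rounded to 5 d.p.)
v1: (-4.5,0) → rotate → (-4.14035,1.76281) → ×s → (-5.86377,2.49658) → (-5.86,2.50)
v2: (-0.5,-3.5) → rotate → (-1.83111,-3.02441) → ×s → (-2.59331,-4.28331) → (-2.59,-4.28)
v3: (3,-2.5) → rotate → (1.78090,-3.47540) → ×s → (2.52219,-4.92204) → (2.52,-4.92)
v4: (3,4.5) → rotate → (4.52304,2.96515) → ×s → (6.40576,4.19939) → (6.41,4.20)
v5: (-2,3.5) → rotate → (-0.46908,4.00374) → ×s → (-0.66434,5.67030) → (-0.66,5.67)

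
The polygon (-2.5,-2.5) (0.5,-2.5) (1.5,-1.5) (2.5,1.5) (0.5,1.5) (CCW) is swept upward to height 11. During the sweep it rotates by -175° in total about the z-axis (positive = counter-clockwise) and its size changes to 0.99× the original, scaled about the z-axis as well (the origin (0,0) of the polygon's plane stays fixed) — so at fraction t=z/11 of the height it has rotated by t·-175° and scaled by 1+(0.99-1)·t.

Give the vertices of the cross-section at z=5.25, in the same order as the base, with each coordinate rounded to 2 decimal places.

t = z/height = 5.25/11 = 0.477273
s = 1 + (scale-1)·z/height = 1 + (0.99-1)·5.25/11 = 0.995227
θ = twist·z/height = -175°·5.25/11 = -83.5227° = -1.457747 rad
cos θ = 0.112809, sin θ = -0.993617 (intermediates below are computed at full precision and shown rounded to 5 d.p.)
v1: (-2.5,-2.5) → rotate → (-2.76606,2.20202) → ×s → (-2.75286,2.19151) → (-2.75,2.19)
v2: (0.5,-2.5) → rotate → (-2.42764,-0.77883) → ×s → (-2.41605,-0.77511) → (-2.42,-0.78)
v3: (1.5,-1.5) → rotate → (-1.32121,-1.65964) → ×s → (-1.31491,-1.65172) → (-1.31,-1.65)
v4: (2.5,1.5) → rotate → (1.77245,-2.31483) → ×s → (1.76399,-2.30378) → (1.76,-2.30)
v5: (0.5,1.5) → rotate → (1.54683,-0.32759) → ×s → (1.53945,-0.32603) → (1.54,-0.33)

Cross-section at z=5.25: (-2.75,2.19) (-2.42,-0.78) (-1.31,-1.65) (1.76,-2.30) (1.54,-0.33)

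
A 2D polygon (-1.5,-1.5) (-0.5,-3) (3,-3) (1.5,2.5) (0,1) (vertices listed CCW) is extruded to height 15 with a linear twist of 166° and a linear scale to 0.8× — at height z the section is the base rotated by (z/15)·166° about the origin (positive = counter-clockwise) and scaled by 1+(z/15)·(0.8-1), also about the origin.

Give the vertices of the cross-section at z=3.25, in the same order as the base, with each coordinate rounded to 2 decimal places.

t = z/height = 3.25/15 = 0.216667
s = 1 + (scale-1)·z/height = 1 + (0.8-1)·3.25/15 = 0.956667
θ = twist·z/height = 166°·3.25/15 = 35.9667° = 0.627737 rad
cos θ = 0.809359, sin θ = 0.587314 (intermediates below are computed at full precision and shown rounded to 5 d.p.)
v1: (-1.5,-1.5) → rotate → (-0.33307,-2.09501) → ×s → (-0.31863,-2.00423) → (-0.32,-2.00)
v2: (-0.5,-3) → rotate → (1.35726,-2.72173) → ×s → (1.29845,-2.60379) → (1.30,-2.60)
v3: (3,-3) → rotate → (4.19002,-0.66613) → ×s → (4.00845,-0.63727) → (4.01,-0.64)
v4: (1.5,2.5) → rotate → (-0.25425,2.90437) → ×s → (-0.24323,2.77851) → (-0.24,2.78)
v5: (0,1) → rotate → (-0.58731,0.80936) → ×s → (-0.56186,0.77429) → (-0.56,0.77)

Cross-section at z=3.25: (-0.32,-2.00) (1.30,-2.60) (4.01,-0.64) (-0.24,2.78) (-0.56,0.77)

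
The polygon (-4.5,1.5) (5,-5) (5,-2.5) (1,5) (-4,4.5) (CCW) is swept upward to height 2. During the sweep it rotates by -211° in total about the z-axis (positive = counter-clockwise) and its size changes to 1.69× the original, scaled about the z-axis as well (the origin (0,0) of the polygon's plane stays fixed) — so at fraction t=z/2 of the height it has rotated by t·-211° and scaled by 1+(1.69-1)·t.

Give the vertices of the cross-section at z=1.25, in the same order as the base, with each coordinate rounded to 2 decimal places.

Cross-section at z=1.25: (5.90,3.36) (-10.11,-0.55) (-7.44,-2.94) (4.37,-5.84) (8.62,-0.04)

t = z/height = 1.25/2 = 0.625
s = 1 + (scale-1)·z/height = 1 + (1.69-1)·1.25/2 = 1.431250
θ = twist·z/height = -211°·1.25/2 = -131.8750° = -2.301653 rad
cos θ = -0.667508, sin θ = -0.744603 (intermediates below are computed at full precision and shown rounded to 5 d.p.)
v1: (-4.5,1.5) → rotate → (4.12069,2.34945) → ×s → (5.89774,3.36265) → (5.90,3.36)
v2: (5,-5) → rotate → (-7.06055,-0.38548) → ×s → (-10.10542,-0.55171) → (-10.11,-0.55)
v3: (5,-2.5) → rotate → (-5.19905,-2.05425) → ×s → (-7.44113,-2.94014) → (-7.44,-2.94)
v4: (1,5) → rotate → (3.05551,-4.08214) → ×s → (4.37319,-5.84257) → (4.37,-5.84)
v5: (-4,4.5) → rotate → (6.02074,-0.02537) → ×s → (8.61719,-0.03632) → (8.62,-0.04)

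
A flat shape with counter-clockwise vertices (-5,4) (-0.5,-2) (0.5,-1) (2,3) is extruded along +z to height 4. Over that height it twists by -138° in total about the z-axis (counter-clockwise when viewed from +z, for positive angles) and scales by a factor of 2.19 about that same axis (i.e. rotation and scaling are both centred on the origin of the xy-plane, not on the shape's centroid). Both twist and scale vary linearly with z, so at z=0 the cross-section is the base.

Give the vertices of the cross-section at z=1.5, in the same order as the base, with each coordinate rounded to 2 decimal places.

t = z/height = 1.5/4 = 0.375
s = 1 + (scale-1)·z/height = 1 + (2.19-1)·1.5/4 = 1.446250
θ = twist·z/height = -138°·1.5/4 = -51.7500° = -0.903208 rad
cos θ = 0.619094, sin θ = -0.785317 (intermediates below are computed at full precision and shown rounded to 5 d.p.)
v1: (-5,4) → rotate → (0.04580,6.40296) → ×s → (0.06624,9.26028) → (0.07,9.26)
v2: (-0.5,-2) → rotate → (-1.88018,-0.84553) → ×s → (-2.71921,-1.22285) → (-2.72,-1.22)
v3: (0.5,-1) → rotate → (-0.47577,-1.01175) → ×s → (-0.68808,-1.46325) → (-0.69,-1.46)
v4: (2,3) → rotate → (3.59414,0.28665) → ×s → (5.19802,0.41456) → (5.20,0.41)

Cross-section at z=1.5: (0.07,9.26) (-2.72,-1.22) (-0.69,-1.46) (5.20,0.41)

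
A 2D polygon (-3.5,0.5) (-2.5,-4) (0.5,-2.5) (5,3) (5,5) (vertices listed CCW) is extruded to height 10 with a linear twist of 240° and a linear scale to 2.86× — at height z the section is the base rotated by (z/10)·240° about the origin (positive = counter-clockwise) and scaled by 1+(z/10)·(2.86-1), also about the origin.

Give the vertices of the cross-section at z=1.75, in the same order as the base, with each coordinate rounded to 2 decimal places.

Cross-section at z=1.75: (-3.89,-2.61) (1.09,-6.16) (2.71,-2.02) (2.26,7.39) (0.49,9.36)

t = z/height = 1.75/10 = 0.175
s = 1 + (scale-1)·z/height = 1 + (2.86-1)·1.75/10 = 1.325500
θ = twist·z/height = 240°·1.75/10 = 42.0000° = 0.733038 rad
cos θ = 0.743145, sin θ = 0.669131 (intermediates below are computed at full precision and shown rounded to 5 d.p.)
v1: (-3.5,0.5) → rotate → (-2.93557,-1.97038) → ×s → (-3.89110,-2.61174) → (-3.89,-2.61)
v2: (-2.5,-4) → rotate → (0.81866,-4.64541) → ×s → (1.08513,-6.15749) → (1.09,-6.16)
v3: (0.5,-2.5) → rotate → (2.04440,-1.52330) → ×s → (2.70985,-2.01913) → (2.71,-2.02)
v4: (5,3) → rotate → (1.70833,5.57509) → ×s → (2.26439,7.38978) → (2.26,7.39)
v5: (5,5) → rotate → (0.37007,7.06138) → ×s → (0.49053,9.35986) → (0.49,9.36)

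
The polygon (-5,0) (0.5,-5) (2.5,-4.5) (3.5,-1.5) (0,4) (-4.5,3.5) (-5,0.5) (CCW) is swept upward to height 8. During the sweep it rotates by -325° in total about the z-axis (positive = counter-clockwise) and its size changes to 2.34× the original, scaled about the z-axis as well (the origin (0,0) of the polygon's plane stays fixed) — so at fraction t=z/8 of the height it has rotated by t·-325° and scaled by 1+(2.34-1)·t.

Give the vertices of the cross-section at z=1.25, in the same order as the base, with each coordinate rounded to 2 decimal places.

Cross-section at z=1.25: (-3.82,4.68) (-4.30,-4.29) (-2.30,-5.78) (1.27,-4.43) (3.75,3.06) (-0.16,6.89) (-3.35,5.07)

t = z/height = 1.25/8 = 0.15625
s = 1 + (scale-1)·z/height = 1 + (2.34-1)·1.25/8 = 1.209375
θ = twist·z/height = -325°·1.25/8 = -50.7813° = -0.886300 rad
cos θ = 0.632283, sin θ = -0.774738 (intermediates below are computed at full precision and shown rounded to 5 d.p.)
v1: (-5,0) → rotate → (-3.16141,3.87369) → ×s → (-3.82334,4.68474) → (-3.82,4.68)
v2: (0.5,-5) → rotate → (-3.55755,-3.54878) → ×s → (-4.30241,-4.29181) → (-4.30,-4.29)
v3: (2.5,-4.5) → rotate → (-1.90561,-4.78212) → ×s → (-2.30460,-5.78337) → (-2.30,-5.78)
v4: (3.5,-1.5) → rotate → (1.05088,-3.66001) → ×s → (1.27091,-4.42632) → (1.27,-4.43)
v5: (0,4) → rotate → (3.09895,2.52913) → ×s → (3.74779,3.05867) → (3.75,3.06)
v6: (-4.5,3.5) → rotate → (-0.13369,5.69931) → ×s → (-0.16168,6.89260) → (-0.16,6.89)
v7: (-5,0.5) → rotate → (-2.77405,4.18983) → ×s → (-3.35486,5.06708) → (-3.35,5.07)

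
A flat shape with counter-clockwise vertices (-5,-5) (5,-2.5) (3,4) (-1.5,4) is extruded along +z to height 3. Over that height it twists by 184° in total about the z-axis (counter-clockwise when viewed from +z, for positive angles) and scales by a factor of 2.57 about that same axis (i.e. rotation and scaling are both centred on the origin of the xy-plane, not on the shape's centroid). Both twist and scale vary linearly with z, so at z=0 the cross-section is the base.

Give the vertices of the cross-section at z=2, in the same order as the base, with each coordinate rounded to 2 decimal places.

t = z/height = 2/3 = 0.666667
s = 1 + (scale-1)·z/height = 1 + (2.57-1)·2/3 = 2.046667
θ = twist·z/height = 184°·2/3 = 122.6667° = 2.140937 rad
cos θ = -0.539751, sin θ = 0.841825 (intermediates below are computed at full precision and shown rounded to 5 d.p.)
v1: (-5,-5) → rotate → (6.90788,-1.51037) → ×s → (14.13812,-3.09123) → (14.14,-3.09)
v2: (5,-2.5) → rotate → (-0.59419,5.55850) → ×s → (-1.21611,11.37640) → (-1.22,11.38)
v3: (3,4) → rotate → (-4.98655,0.36647) → ×s → (-10.20581,0.75005) → (-10.21,0.75)
v4: (-1.5,4) → rotate → (-2.55767,-3.42174) → ×s → (-5.23471,-7.00316) → (-5.23,-7.00)

Cross-section at z=2: (14.14,-3.09) (-1.22,11.38) (-10.21,0.75) (-5.23,-7.00)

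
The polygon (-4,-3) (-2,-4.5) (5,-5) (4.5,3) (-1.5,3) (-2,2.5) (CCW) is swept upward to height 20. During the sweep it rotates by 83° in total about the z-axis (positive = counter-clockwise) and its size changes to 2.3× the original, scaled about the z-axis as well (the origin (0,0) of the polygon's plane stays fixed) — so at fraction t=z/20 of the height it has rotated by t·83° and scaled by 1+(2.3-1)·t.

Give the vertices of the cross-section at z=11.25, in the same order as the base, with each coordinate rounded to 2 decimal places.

t = z/height = 11.25/20 = 0.5625
s = 1 + (scale-1)·z/height = 1 + (2.3-1)·11.25/20 = 1.731250
θ = twist·z/height = 83°·11.25/20 = 46.6875° = 0.814851 rad
cos θ = 0.685977, sin θ = 0.727623 (intermediates below are computed at full precision and shown rounded to 5 d.p.)
v1: (-4,-3) → rotate → (-0.56104,-4.96842) → ×s → (-0.97130,-8.60158) → (-0.97,-8.60)
v2: (-2,-4.5) → rotate → (1.90235,-4.54214) → ×s → (3.29344,-7.86359) → (3.29,-7.86)
v3: (5,-5) → rotate → (7.06800,0.20823) → ×s → (12.23648,0.36050) → (12.24,0.36)
v4: (4.5,3) → rotate → (0.90403,5.33224) → ×s → (1.56510,9.23143) → (1.57,9.23)
v5: (-1.5,3) → rotate → (-3.21184,0.96650) → ×s → (-5.56049,1.67325) → (-5.56,1.67)
v6: (-2,2.5) → rotate → (-3.19101,0.25970) → ×s → (-5.52444,0.44960) → (-5.52,0.45)

Cross-section at z=11.25: (-0.97,-8.60) (3.29,-7.86) (12.24,0.36) (1.57,9.23) (-5.56,1.67) (-5.52,0.45)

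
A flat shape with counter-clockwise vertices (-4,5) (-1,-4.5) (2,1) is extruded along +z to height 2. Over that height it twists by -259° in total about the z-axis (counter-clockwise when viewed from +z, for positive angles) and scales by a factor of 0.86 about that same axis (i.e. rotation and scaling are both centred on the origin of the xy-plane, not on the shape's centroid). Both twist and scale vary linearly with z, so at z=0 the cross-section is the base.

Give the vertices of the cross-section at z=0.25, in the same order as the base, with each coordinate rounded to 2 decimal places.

t = z/height = 0.25/2 = 0.125
s = 1 + (scale-1)·z/height = 1 + (0.86-1)·0.25/2 = 0.982500
θ = twist·z/height = -259°·0.25/2 = -32.3750° = -0.565050 rad
cos θ = 0.844562, sin θ = -0.535458 (intermediates below are computed at full precision and shown rounded to 5 d.p.)
v1: (-4,5) → rotate → (-0.70095,6.36464) → ×s → (-0.68869,6.25326) → (-0.69,6.25)
v2: (-1,-4.5) → rotate → (-3.25412,-3.26507) → ×s → (-3.19718,-3.20793) → (-3.20,-3.21)
v3: (2,1) → rotate → (2.22458,-0.22636) → ×s → (2.18565,-0.22239) → (2.19,-0.22)

Cross-section at z=0.25: (-0.69,6.25) (-3.20,-3.21) (2.19,-0.22)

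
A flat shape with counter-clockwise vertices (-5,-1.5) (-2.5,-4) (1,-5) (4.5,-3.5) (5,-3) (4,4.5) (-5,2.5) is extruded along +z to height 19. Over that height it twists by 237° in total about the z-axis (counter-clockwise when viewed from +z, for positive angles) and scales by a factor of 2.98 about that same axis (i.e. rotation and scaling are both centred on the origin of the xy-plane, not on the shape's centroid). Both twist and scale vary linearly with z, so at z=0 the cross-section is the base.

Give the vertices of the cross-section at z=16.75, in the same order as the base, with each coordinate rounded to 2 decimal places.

Cross-section at z=16.75: (10.02,10.25) (0.69,12.93) (-9.04,10.69) (-15.46,2.43) (-16.00,0.57) (-3.63,-16.13) (15.33,0.63)

t = z/height = 16.75/19 = 0.881579
s = 1 + (scale-1)·z/height = 1 + (2.98-1)·16.75/19 = 2.745526
θ = twist·z/height = 237°·16.75/19 = 208.9342° = 3.646590 rad
cos θ = -0.875176, sin θ = -0.483805 (intermediates below are computed at full precision and shown rounded to 5 d.p.)
v1: (-5,-1.5) → rotate → (3.65017,3.73179) → ×s → (10.02164,10.24572) → (10.02,10.25)
v2: (-2.5,-4) → rotate → (0.25272,4.71022) → ×s → (0.69385,12.93202) → (0.69,12.93)
v3: (1,-5) → rotate → (-3.29420,3.89207) → ×s → (-9.04432,10.68579) → (-9.04,10.69)
v4: (4.5,-3.5) → rotate → (-5.63161,0.88599) → ×s → (-15.46173,2.43252) → (-15.46,2.43)
v5: (5,-3) → rotate → (-5.82729,0.20650) → ×s → (-15.99899,0.56696) → (-16.00,0.57)
v6: (4,4.5) → rotate → (-1.32358,-5.87351) → ×s → (-3.63393,-16.12588) → (-3.63,-16.13)
v7: (-5,2.5) → rotate → (5.58539,0.23109) → ×s → (15.33484,0.63445) → (15.33,0.63)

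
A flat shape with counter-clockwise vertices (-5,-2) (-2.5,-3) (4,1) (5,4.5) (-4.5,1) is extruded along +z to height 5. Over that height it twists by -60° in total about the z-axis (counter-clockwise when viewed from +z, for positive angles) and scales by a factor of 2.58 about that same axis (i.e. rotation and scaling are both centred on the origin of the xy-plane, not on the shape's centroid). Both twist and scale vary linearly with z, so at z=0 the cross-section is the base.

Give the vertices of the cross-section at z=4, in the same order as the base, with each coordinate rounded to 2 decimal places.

Cross-section at z=4: (-10.94,5.38) (-8.83,-0.34) (7.74,-5.22) (15.15,-1.60) (-5.13,9.09)

t = z/height = 4/5 = 0.8
s = 1 + (scale-1)·z/height = 1 + (2.58-1)·4/5 = 2.264000
θ = twist·z/height = -60°·4/5 = -48.0000° = -0.837758 rad
cos θ = 0.669131, sin θ = -0.743145 (intermediates below are computed at full precision and shown rounded to 5 d.p.)
v1: (-5,-2) → rotate → (-4.83194,2.37746) → ×s → (-10.93952,5.38258) → (-10.94,5.38)
v2: (-2.5,-3) → rotate → (-3.90226,-0.14953) → ×s → (-8.83472,-0.33854) → (-8.83,-0.34)
v3: (4,1) → rotate → (3.41967,-2.30345) → ×s → (7.74213,-5.21501) → (7.74,-5.22)
v4: (5,4.5) → rotate → (6.68980,-0.70464) → ×s → (15.14572,-1.59530) → (15.15,-1.60)
v5: (-4.5,1) → rotate → (-2.26794,4.01328) → ×s → (-5.13462,9.08607) → (-5.13,9.09)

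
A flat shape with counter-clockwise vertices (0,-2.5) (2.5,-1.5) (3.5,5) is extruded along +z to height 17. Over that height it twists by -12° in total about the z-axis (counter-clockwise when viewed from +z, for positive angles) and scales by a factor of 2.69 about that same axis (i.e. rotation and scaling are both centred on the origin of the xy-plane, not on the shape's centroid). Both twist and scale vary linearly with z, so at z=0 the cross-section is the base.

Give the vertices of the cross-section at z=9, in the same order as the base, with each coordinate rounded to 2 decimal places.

Cross-section at z=9: (-0.52,-4.71) (4.39,-3.35) (7.64,8.68)

t = z/height = 9/17 = 0.529412
s = 1 + (scale-1)·z/height = 1 + (2.69-1)·9/17 = 1.894706
θ = twist·z/height = -12°·9/17 = -6.3529° = -0.110880 rad
cos θ = 0.993859, sin θ = -0.110653 (intermediates below are computed at full precision and shown rounded to 5 d.p.)
v1: (0,-2.5) → rotate → (-0.27663,-2.48465) → ×s → (-0.52414,-4.70768) → (-0.52,-4.71)
v2: (2.5,-1.5) → rotate → (2.31867,-1.76742) → ×s → (4.39320,-3.34874) → (4.39,-3.35)
v3: (3.5,5) → rotate → (4.03177,4.58201) → ×s → (7.63902,8.68156) → (7.64,8.68)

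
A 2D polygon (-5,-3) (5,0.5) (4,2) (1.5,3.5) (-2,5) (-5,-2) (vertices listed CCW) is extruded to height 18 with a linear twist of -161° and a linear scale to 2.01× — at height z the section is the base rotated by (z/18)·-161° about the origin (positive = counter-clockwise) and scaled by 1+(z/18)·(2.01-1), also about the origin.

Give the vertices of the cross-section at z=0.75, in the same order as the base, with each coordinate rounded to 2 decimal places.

t = z/height = 0.75/18 = 0.0416667
s = 1 + (scale-1)·z/height = 1 + (2.01-1)·0.75/18 = 1.042083
θ = twist·z/height = -161°·0.75/18 = -6.7083° = -0.117083 rad
cos θ = 0.993154, sin θ = -0.116815 (intermediates below are computed at full precision and shown rounded to 5 d.p.)
v1: (-5,-3) → rotate → (-5.31621,-2.39539) → ×s → (-5.53994,-2.49619) → (-5.54,-2.50)
v2: (5,0.5) → rotate → (5.02418,-0.08750) → ×s → (5.23561,-0.09118) → (5.24,-0.09)
v3: (4,2) → rotate → (4.20625,1.51905) → ×s → (4.38326,1.58297) → (4.38,1.58)
v4: (1.5,3.5) → rotate → (1.89858,3.30082) → ×s → (1.97848,3.43972) → (1.98,3.44)
v5: (-2,5) → rotate → (-1.40223,5.19940) → ×s → (-1.46124,5.41821) → (-1.46,5.42)
v6: (-5,-2) → rotate → (-5.19940,-1.40223) → ×s → (-5.41821,-1.46124) → (-5.42,-1.46)

Cross-section at z=0.75: (-5.54,-2.50) (5.24,-0.09) (4.38,1.58) (1.98,3.44) (-1.46,5.42) (-5.42,-1.46)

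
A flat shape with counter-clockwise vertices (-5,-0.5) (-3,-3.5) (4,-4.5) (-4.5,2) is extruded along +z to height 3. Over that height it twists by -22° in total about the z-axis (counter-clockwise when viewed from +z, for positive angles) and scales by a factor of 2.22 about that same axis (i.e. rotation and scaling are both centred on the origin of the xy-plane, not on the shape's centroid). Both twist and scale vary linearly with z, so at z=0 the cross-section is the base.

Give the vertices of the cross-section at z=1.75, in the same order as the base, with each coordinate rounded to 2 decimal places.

t = z/height = 1.75/3 = 0.583333
s = 1 + (scale-1)·z/height = 1 + (2.22-1)·1.75/3 = 1.711667
θ = twist·z/height = -22°·1.75/3 = -12.8333° = -0.223984 rad
cos θ = 0.975020, sin θ = -0.222116 (intermediates below are computed at full precision and shown rounded to 5 d.p.)
v1: (-5,-0.5) → rotate → (-4.98616,0.62307) → ×s → (-8.53464,1.06649) → (-8.53,1.07)
v2: (-3,-3.5) → rotate → (-3.70247,-2.74622) → ×s → (-6.33739,-4.70062) → (-6.34,-4.70)
v3: (4,-4.5) → rotate → (2.90056,-5.27605) → ×s → (4.96479,-9.03085) → (4.96,-9.03)
v4: (-4.5,2) → rotate → (-3.94336,2.94956) → ×s → (-6.74972,5.04867) → (-6.75,5.05)

Cross-section at z=1.75: (-8.53,1.07) (-6.34,-4.70) (4.96,-9.03) (-6.75,5.05)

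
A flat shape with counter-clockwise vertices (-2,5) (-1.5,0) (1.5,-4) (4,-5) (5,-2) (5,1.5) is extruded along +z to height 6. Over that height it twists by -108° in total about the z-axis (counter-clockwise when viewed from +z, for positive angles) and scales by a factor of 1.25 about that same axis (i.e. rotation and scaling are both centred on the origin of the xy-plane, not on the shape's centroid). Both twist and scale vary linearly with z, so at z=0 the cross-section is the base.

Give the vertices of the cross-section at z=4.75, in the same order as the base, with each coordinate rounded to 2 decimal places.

Cross-section at z=4.75: (5.78,2.86) (-0.14,1.79) (-4.64,-2.17) (-5.60,-5.25) (-1.92,-6.16) (2.26,-5.83)

t = z/height = 4.75/6 = 0.791667
s = 1 + (scale-1)·z/height = 1 + (1.25-1)·4.75/6 = 1.197917
θ = twist·z/height = -108°·4.75/6 = -85.5000° = -1.492257 rad
cos θ = 0.078459, sin θ = -0.996917 (intermediates below are computed at full precision and shown rounded to 5 d.p.)
v1: (-2,5) → rotate → (4.82767,2.38613) → ×s → (5.78314,2.85839) → (5.78,2.86)
v2: (-1.5,0) → rotate → (-0.11769,1.49538) → ×s → (-0.14098,1.79134) → (-0.14,1.79)
v3: (1.5,-4) → rotate → (-3.86998,-1.80921) → ×s → (-4.63591,-2.16729) → (-4.64,-2.17)
v4: (4,-5) → rotate → (-4.67075,-4.37996) → ×s → (-5.59517,-5.24683) → (-5.60,-5.25)
v5: (5,-2) → rotate → (-1.60154,-5.14150) → ×s → (-1.91851,-6.15909) → (-1.92,-6.16)
v6: (5,1.5) → rotate → (1.88767,-4.86690) → ×s → (2.26127,-5.83014) → (2.26,-5.83)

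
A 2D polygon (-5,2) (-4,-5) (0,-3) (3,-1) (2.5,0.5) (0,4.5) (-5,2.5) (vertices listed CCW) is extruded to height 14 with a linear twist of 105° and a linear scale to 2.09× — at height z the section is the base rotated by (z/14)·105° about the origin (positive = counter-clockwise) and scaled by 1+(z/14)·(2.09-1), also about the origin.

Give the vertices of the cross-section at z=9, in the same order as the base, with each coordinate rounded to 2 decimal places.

Cross-section at z=9: (-6.40,-6.55) (5.25,-9.54) (4.71,-1.95) (3.52,4.06) (0.84,4.25) (-7.07,2.93) (-7.18,-6.23)

t = z/height = 9/14 = 0.642857
s = 1 + (scale-1)·z/height = 1 + (2.09-1)·9/14 = 1.700714
θ = twist·z/height = 105°·9/14 = 67.5000° = 1.178097 rad
cos θ = 0.382683, sin θ = 0.923880 (intermediates below are computed at full precision and shown rounded to 5 d.p.)
v1: (-5,2) → rotate → (-3.76118,-3.85403) → ×s → (-6.39669,-6.55461) → (-6.40,-6.55)
v2: (-4,-5) → rotate → (3.08866,-5.60894) → ×s → (5.25293,-9.53920) → (5.25,-9.54)
v3: (0,-3) → rotate → (2.77164,-1.14805) → ×s → (4.71377,-1.95251) → (4.71,-1.95)
v4: (3,-1) → rotate → (2.07193,2.38896) → ×s → (3.52376,4.06293) → (3.52,4.06)
v5: (2.5,0.5) → rotate → (0.49477,2.50104) → ×s → (0.84146,4.25356) → (0.84,4.25)
v6: (0,4.5) → rotate → (-4.15746,1.72208) → ×s → (-7.07065,2.92876) → (-7.07,2.93)
v7: (-5,2.5) → rotate → (-4.22312,-3.66269) → ×s → (-7.18231,-6.22919) → (-7.18,-6.23)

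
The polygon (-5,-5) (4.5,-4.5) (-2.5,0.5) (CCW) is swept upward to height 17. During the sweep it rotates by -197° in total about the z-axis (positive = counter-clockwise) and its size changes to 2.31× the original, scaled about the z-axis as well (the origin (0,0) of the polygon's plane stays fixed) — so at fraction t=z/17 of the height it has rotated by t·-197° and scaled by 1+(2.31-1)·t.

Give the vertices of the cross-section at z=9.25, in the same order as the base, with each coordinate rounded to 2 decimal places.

Cross-section at z=9.25: (-5.65,10.71) (-9.64,-5.09) (2.08,3.84)

t = z/height = 9.25/17 = 0.544118
s = 1 + (scale-1)·z/height = 1 + (2.31-1)·9.25/17 = 1.712794
θ = twist·z/height = -197°·9.25/17 = -107.1912° = -1.870839 rad
cos θ = -0.295561, sin θ = -0.955324 (intermediates below are computed at full precision and shown rounded to 5 d.p.)
v1: (-5,-5) → rotate → (-3.29881,6.25442) → ×s → (-5.65019,10.71254) → (-5.65,10.71)
v2: (4.5,-4.5) → rotate → (-5.62898,-2.96893) → ×s → (-9.64129,-5.08517) → (-9.64,-5.09)
v3: (-2.5,0.5) → rotate → (1.21656,2.24053) → ×s → (2.08372,3.83757) → (2.08,3.84)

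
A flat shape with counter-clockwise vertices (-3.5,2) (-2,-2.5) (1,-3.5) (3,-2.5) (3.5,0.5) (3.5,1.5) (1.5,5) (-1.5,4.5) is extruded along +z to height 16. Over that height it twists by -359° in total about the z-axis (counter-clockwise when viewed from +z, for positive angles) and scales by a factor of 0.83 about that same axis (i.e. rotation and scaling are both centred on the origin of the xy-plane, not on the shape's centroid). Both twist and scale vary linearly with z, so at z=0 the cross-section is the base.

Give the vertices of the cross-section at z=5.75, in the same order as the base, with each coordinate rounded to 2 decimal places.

Cross-section at z=5.75: (3.53,1.37) (-0.64,2.94) (-3.14,1.34) (-3.60,-0.71) (-1.70,-2.85) (-0.97,-3.44) (2.76,-4.05) (4.17,-1.57)

t = z/height = 5.75/16 = 0.359375
s = 1 + (scale-1)·z/height = 1 + (0.83-1)·5.75/16 = 0.938906
θ = twist·z/height = -359°·5.75/16 = -129.0156° = -2.251747 rad
cos θ = -0.629532, sin θ = -0.776974 (intermediates below are computed at full precision and shown rounded to 5 d.p.)
v1: (-3.5,2) → rotate → (3.75731,1.46035) → ×s → (3.52776,1.37113) → (3.53,1.37)
v2: (-2,-2.5) → rotate → (-0.68337,3.12778) → ×s → (-0.64162,2.93669) → (-0.64,2.94)
v3: (1,-3.5) → rotate → (-3.34894,1.42639) → ×s → (-3.14434,1.33925) → (-3.14,1.34)
v4: (3,-2.5) → rotate → (-3.83103,-0.75709) → ×s → (-3.59698,-0.71084) → (-3.60,-0.71)
v5: (3.5,0.5) → rotate → (-1.81488,-3.03418) → ×s → (-1.70400,-2.84881) → (-1.70,-2.85)
v6: (3.5,1.5) → rotate → (-1.03790,-3.66371) → ×s → (-0.97449,-3.43988) → (-0.97,-3.44)
v7: (1.5,5) → rotate → (2.94057,-4.31312) → ×s → (2.76092,-4.04962) → (2.76,-4.05)
v8: (-1.5,4.5) → rotate → (4.44068,-1.66743) → ×s → (4.16938,-1.56556) → (4.17,-1.57)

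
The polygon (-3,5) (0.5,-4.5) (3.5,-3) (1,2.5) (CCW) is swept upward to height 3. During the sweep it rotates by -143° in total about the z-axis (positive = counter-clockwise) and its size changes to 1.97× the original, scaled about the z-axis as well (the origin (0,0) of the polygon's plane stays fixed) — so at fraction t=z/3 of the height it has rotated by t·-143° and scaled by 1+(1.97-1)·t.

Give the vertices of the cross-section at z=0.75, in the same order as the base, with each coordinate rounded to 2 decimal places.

t = z/height = 0.75/3 = 0.25
s = 1 + (scale-1)·z/height = 1 + (1.97-1)·0.75/3 = 1.242500
θ = twist·z/height = -143°·0.75/3 = -35.7500° = -0.623955 rad
cos θ = 0.811574, sin θ = -0.584250 (intermediates below are computed at full precision and shown rounded to 5 d.p.)
v1: (-3,5) → rotate → (0.48653,5.81062) → ×s → (0.60451,7.21969) → (0.60,7.22)
v2: (0.5,-4.5) → rotate → (-2.22334,-3.94421) → ×s → (-2.76250,-4.90068) → (-2.76,-4.90)
v3: (3.5,-3) → rotate → (1.08776,-4.47960) → ×s → (1.35154,-5.56590) → (1.35,-5.57)
v4: (1,2.5) → rotate → (2.27220,1.44469) → ×s → (2.82321,1.79502) → (2.82,1.80)

Cross-section at z=0.75: (0.60,7.22) (-2.76,-4.90) (1.35,-5.57) (2.82,1.80)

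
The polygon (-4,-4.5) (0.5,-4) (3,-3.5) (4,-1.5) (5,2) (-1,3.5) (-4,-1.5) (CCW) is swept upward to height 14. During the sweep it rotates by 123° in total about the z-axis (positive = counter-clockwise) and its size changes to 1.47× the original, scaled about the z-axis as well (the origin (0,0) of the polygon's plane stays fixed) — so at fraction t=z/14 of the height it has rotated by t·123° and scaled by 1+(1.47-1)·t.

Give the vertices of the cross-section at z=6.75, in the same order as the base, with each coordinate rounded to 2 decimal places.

Cross-section at z=6.75: (2.24,-7.04) (4.53,-1.98) (5.57,0.97) (4.09,3.28) (1.02,6.53) (-4.32,1.14) (-0.92,-5.16)

t = z/height = 6.75/14 = 0.482143
s = 1 + (scale-1)·z/height = 1 + (1.47-1)·6.75/14 = 1.226607
θ = twist·z/height = 123°·6.75/14 = 59.3036° = 1.035043 rad
cos θ = 0.510489, sin θ = 0.859884 (intermediates below are computed at full precision and shown rounded to 5 d.p.)
v1: (-4,-4.5) → rotate → (1.82752,-5.73674) → ×s → (2.24165,-7.03672) → (2.24,-7.04)
v2: (0.5,-4) → rotate → (3.69478,-1.61202) → ×s → (4.53204,-1.97731) → (4.53,-1.98)
v3: (3,-3.5) → rotate → (4.54106,0.79294) → ×s → (5.57010,0.97263) → (5.57,0.97)
v4: (4,-1.5) → rotate → (3.33178,2.67380) → ×s → (4.08679,3.27971) → (4.09,3.28)
v5: (5,2) → rotate → (0.83268,5.32040) → ×s → (1.02137,6.52604) → (1.02,6.53)
v6: (-1,3.5) → rotate → (-3.52008,0.92683) → ×s → (-4.31776,1.13685) → (-4.32,1.14)
v7: (-4,-1.5) → rotate → (-0.75213,-4.20527) → ×s → (-0.92257,-5.15821) → (-0.92,-5.16)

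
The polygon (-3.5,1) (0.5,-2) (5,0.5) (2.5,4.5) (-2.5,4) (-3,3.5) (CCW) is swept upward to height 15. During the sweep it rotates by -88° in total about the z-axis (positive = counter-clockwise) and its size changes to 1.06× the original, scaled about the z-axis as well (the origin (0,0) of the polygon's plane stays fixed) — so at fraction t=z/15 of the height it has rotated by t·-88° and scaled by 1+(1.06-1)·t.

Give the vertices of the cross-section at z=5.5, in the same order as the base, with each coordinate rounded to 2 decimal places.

t = z/height = 5.5/15 = 0.366667
s = 1 + (scale-1)·z/height = 1 + (1.06-1)·5.5/15 = 1.022000
θ = twist·z/height = -88°·5.5/15 = -32.2667° = -0.563160 rad
cos θ = 0.845573, sin θ = -0.533861 (intermediates below are computed at full precision and shown rounded to 5 d.p.)
v1: (-3.5,1) → rotate → (-2.42564,2.71408) → ×s → (-2.47901,2.77379) → (-2.48,2.77)
v2: (0.5,-2) → rotate → (-0.64493,-1.95808) → ×s → (-0.65912,-2.00115) → (-0.66,-2.00)
v3: (5,0.5) → rotate → (4.49479,-2.24652) → ×s → (4.59368,-2.29594) → (4.59,-2.30)
v4: (2.5,4.5) → rotate → (4.51630,2.47043) → ×s → (4.61566,2.52477) → (4.62,2.52)
v5: (-2.5,4) → rotate → (0.02151,4.71694) → ×s → (0.02198,4.82071) → (0.02,4.82)
v6: (-3,3.5) → rotate → (-0.66821,4.56109) → ×s → (-0.68291,4.66143) → (-0.68,4.66)

Cross-section at z=5.5: (-2.48,2.77) (-0.66,-2.00) (4.59,-2.30) (4.62,2.52) (0.02,4.82) (-0.68,4.66)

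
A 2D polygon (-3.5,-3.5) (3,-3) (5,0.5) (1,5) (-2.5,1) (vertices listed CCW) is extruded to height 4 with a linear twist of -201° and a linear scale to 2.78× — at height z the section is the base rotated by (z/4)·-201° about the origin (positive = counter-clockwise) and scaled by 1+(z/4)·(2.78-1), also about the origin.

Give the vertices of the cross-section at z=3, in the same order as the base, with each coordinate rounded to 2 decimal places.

t = z/height = 3/4 = 0.75
s = 1 + (scale-1)·z/height = 1 + (2.78-1)·3/4 = 2.335000
θ = twist·z/height = -201°·3/4 = -150.7500° = -2.631084 rad
cos θ = -0.872496, sin θ = -0.488621 (intermediates below are computed at full precision and shown rounded to 5 d.p.)
v1: (-3.5,-3.5) → rotate → (1.34356,4.76391) → ×s → (3.13722,11.12373) → (3.14,11.12)
v2: (3,-3) → rotate → (-4.08335,1.15162) → ×s → (-9.53463,2.68904) → (-9.53,2.69)
v3: (5,0.5) → rotate → (-4.11817,-2.87935) → ×s → (-9.61593,-6.72329) → (-9.62,-6.72)
v4: (1,5) → rotate → (1.57061,-4.85110) → ×s → (3.66737,-11.32732) → (3.67,-11.33)
v5: (-2.5,1) → rotate → (2.66986,0.34906) → ×s → (6.23413,0.81505) → (6.23,0.82)

Cross-section at z=3: (3.14,11.12) (-9.53,2.69) (-9.62,-6.72) (3.67,-11.33) (6.23,0.82)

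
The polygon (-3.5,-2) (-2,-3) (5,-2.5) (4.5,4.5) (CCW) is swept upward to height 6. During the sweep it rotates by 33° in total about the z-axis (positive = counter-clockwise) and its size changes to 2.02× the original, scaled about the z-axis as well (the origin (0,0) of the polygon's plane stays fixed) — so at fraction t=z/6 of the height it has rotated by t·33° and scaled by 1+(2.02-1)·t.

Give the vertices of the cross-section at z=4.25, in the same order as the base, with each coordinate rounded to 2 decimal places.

Cross-section at z=4.25: (-4.17,-5.55) (-1.11,-6.11) (9.61,-0.54) (4.04,10.19)

t = z/height = 4.25/6 = 0.708333
s = 1 + (scale-1)·z/height = 1 + (2.02-1)·4.25/6 = 1.722500
θ = twist·z/height = 33°·4.25/6 = 23.3750° = 0.407971 rad
cos θ = 0.917928, sin θ = 0.396747 (intermediates below are computed at full precision and shown rounded to 5 d.p.)
v1: (-3.5,-2) → rotate → (-2.41925,-3.22447) → ×s → (-4.16716,-5.55415) → (-4.17,-5.55)
v2: (-2,-3) → rotate → (-0.64561,-3.54728) → ×s → (-1.11207,-6.11019) → (-1.11,-6.11)
v3: (5,-2.5) → rotate → (5.58151,-0.31108) → ×s → (9.61415,-0.53584) → (9.61,-0.54)
v4: (4.5,4.5) → rotate → (2.34531,5.91604) → ×s → (4.03980,10.19038) → (4.04,10.19)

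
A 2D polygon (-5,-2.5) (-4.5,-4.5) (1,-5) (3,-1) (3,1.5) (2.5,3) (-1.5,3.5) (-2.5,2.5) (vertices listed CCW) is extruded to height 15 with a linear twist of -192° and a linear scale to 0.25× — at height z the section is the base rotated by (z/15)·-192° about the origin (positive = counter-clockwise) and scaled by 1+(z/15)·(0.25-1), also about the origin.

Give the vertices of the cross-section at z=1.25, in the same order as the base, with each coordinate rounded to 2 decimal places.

t = z/height = 1.25/15 = 0.0833333
s = 1 + (scale-1)·z/height = 1 + (0.25-1)·1.25/15 = 0.937500
θ = twist·z/height = -192°·1.25/15 = -16.0000° = -0.279253 rad
cos θ = 0.961262, sin θ = -0.275637 (intermediates below are computed at full precision and shown rounded to 5 d.p.)
v1: (-5,-2.5) → rotate → (-5.49540,-1.02497) → ×s → (-5.15194,-0.96091) → (-5.15,-0.96)
v2: (-4.5,-4.5) → rotate → (-5.56605,-3.08531) → ×s → (-5.21817,-2.89248) → (-5.22,-2.89)
v3: (1,-5) → rotate → (-0.41693,-5.08195) → ×s → (-0.39087,-4.76432) → (-0.39,-4.76)
v4: (3,-1) → rotate → (2.60815,-1.78817) → ×s → (2.44514,-1.67641) → (2.45,-1.68)
v5: (3,1.5) → rotate → (3.29724,0.61498) → ×s → (3.09116,0.57654) → (3.09,0.58)
v6: (2.5,3) → rotate → (3.23007,2.19469) → ×s → (3.02819,2.05752) → (3.03,2.06)
v7: (-1.5,3.5) → rotate → (-0.47716,3.77787) → ×s → (-0.44734,3.54175) → (-0.45,3.54)
v8: (-2.5,2.5) → rotate → (-1.71406,3.09225) → ×s → (-1.60693,2.89898) → (-1.61,2.90)

Cross-section at z=1.25: (-5.15,-0.96) (-5.22,-2.89) (-0.39,-4.76) (2.45,-1.68) (3.09,0.58) (3.03,2.06) (-0.45,3.54) (-1.61,2.90)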